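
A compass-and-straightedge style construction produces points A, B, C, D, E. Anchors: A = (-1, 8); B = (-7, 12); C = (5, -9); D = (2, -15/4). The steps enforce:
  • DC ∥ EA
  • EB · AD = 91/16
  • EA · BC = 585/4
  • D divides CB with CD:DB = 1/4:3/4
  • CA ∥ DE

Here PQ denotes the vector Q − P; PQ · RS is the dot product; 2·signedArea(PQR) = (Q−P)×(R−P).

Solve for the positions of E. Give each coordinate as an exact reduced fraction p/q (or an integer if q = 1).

1. E_x = -4  [DC ∥ EA ∩ CA ∥ DE]
2. E_y = 53/4  [DC ∥ EA ∩ CA ∥ DE]
   → E = (-4, 53/4)

E = (-4, 53/4)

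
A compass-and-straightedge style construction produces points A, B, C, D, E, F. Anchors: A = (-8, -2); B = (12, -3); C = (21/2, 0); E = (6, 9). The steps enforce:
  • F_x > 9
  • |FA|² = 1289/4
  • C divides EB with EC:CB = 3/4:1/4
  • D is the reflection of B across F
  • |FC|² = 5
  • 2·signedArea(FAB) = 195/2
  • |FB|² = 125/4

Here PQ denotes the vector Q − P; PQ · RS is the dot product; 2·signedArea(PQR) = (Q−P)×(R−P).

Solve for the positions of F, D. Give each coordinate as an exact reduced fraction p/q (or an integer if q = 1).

D = (7, 7)
F = (19/2, 2)

1. F_x = 19/2  [line 1·x + 20·y + -99/2 = 0 ∩ |FA|² = 1289/4]
2. F_y = 2  [line 1·x + 20·y + -99/2 = 0 ∩ |FA|² = 1289/4]
   → F = (19/2, 2)
3. D_x = 7  [D is the reflection of B across F]
4. D_y = 7  [D is the reflection of B across F]
   → D = (7, 7)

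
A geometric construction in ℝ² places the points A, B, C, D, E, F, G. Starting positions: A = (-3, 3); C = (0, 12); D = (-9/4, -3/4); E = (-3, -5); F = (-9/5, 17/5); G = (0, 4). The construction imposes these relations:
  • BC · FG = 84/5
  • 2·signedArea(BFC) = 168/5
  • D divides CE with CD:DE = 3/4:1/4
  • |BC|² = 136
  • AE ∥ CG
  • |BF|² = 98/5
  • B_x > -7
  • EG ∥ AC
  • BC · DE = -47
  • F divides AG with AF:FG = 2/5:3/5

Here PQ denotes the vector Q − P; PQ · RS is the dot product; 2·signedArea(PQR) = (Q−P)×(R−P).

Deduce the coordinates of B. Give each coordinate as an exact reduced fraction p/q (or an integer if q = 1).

B = (-6, 2)

1. B_x = -6  [2·signedArea(BFC) = 168/5 ∩ BC · FG = 84/5]
2. B_y = 2  [2·signedArea(BFC) = 168/5 ∩ BC · FG = 84/5]
   → B = (-6, 2)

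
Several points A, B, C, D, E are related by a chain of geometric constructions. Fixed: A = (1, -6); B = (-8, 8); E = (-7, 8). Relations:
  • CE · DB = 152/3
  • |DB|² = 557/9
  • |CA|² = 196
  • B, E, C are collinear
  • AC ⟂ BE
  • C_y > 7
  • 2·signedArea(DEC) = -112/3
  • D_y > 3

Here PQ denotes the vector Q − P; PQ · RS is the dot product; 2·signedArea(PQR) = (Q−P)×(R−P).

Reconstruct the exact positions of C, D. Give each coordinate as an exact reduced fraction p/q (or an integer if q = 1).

C = (1, 8)
D = (-5/3, 10/3)

1. C_x = 1  [B, E, C are collinear ∩ AC ⟂ BE]
2. C_y = 8  [B, E, C are collinear ∩ AC ⟂ BE]
   → C = (1, 8)
3. D_x = -5/3  [2·signedArea(DEC) = -112/3 ∩ CE · DB = 152/3]
4. D_y = 10/3  [2·signedArea(DEC) = -112/3 ∩ CE · DB = 152/3]
   → D = (-5/3, 10/3)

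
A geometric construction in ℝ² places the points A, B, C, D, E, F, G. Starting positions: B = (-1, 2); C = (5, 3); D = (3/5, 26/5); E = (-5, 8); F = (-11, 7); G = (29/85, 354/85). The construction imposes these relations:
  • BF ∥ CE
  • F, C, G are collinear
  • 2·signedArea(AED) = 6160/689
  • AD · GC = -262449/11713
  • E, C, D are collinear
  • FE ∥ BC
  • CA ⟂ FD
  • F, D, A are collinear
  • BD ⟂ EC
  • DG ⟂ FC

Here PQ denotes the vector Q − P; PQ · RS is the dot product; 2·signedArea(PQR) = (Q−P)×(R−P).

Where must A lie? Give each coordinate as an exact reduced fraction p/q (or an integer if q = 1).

1. A_x = 18017/3445  [F, D, A are collinear ∩ CA ⟂ FD]
2. A_y = 15439/3445  [F, D, A are collinear ∩ CA ⟂ FD]
   → A = (18017/3445, 15439/3445)

A = (18017/3445, 15439/3445)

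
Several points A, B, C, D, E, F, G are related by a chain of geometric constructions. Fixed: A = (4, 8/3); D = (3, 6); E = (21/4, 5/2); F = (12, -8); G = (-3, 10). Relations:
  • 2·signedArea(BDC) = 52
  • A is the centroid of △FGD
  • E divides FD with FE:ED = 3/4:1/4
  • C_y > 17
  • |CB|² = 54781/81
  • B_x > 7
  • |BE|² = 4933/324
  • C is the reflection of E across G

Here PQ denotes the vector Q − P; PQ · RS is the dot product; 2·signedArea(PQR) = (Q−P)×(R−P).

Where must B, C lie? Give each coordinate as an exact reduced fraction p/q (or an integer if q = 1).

B = (85/12, -17/18)
C = (-45/4, 35/2)

1. C_x = -45/4  [C is the reflection of E across G]
2. C_y = 35/2  [C is the reflection of E across G]
   → C = (-45/4, 35/2)
3. B_x = 85/12  [line -23/2·x + -57/4·y + 68 = 0 ∩ |BE|² = 4933/324]
4. B_y = -17/18  [line -23/2·x + -57/4·y + 68 = 0 ∩ |BE|² = 4933/324]
   → B = (85/12, -17/18)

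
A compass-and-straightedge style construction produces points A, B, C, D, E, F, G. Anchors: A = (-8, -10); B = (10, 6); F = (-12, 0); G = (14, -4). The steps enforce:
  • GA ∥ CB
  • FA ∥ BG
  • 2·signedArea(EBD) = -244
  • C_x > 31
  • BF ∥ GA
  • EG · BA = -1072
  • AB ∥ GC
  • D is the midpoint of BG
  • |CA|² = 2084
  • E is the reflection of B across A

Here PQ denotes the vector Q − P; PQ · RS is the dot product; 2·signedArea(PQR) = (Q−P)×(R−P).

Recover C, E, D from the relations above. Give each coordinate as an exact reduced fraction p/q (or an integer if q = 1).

C = (32, 12)
D = (12, 1)
E = (-26, -26)

1. C_x = 32  [GA ∥ CB ∩ AB ∥ GC]
2. C_y = 12  [GA ∥ CB ∩ AB ∥ GC]
   → C = (32, 12)
3. E_x = -26  [E is the reflection of B across A]
4. E_y = -26  [E is the reflection of B across A]
   → E = (-26, -26)
5. D_x = 12  [D is the midpoint of BG]
6. D_y = 1  [D is the midpoint of BG]
   → D = (12, 1)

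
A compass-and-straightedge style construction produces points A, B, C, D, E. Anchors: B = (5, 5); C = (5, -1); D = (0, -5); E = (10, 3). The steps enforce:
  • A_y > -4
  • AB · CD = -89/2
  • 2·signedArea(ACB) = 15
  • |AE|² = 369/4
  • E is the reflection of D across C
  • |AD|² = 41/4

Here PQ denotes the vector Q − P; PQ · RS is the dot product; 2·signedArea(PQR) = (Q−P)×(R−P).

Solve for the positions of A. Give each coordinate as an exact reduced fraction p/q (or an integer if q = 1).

1. A_x = 5/2  [AB · CD = -89/2 ∩ 2·signedArea(ACB) = 15]
2. A_y = -3  [AB · CD = -89/2 ∩ 2·signedArea(ACB) = 15]
   → A = (5/2, -3)

A = (5/2, -3)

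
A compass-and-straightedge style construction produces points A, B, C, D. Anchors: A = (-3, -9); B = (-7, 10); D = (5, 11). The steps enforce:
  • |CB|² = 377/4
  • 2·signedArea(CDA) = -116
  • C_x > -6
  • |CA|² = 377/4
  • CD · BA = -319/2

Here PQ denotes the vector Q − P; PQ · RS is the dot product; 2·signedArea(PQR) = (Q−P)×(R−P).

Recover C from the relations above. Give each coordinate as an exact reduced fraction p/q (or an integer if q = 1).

1. C_x = -5  [2·signedArea(CDA) = -116 ∩ CD · BA = -319/2]
2. C_y = 1/2  [2·signedArea(CDA) = -116 ∩ CD · BA = -319/2]
   → C = (-5, 1/2)

C = (-5, 1/2)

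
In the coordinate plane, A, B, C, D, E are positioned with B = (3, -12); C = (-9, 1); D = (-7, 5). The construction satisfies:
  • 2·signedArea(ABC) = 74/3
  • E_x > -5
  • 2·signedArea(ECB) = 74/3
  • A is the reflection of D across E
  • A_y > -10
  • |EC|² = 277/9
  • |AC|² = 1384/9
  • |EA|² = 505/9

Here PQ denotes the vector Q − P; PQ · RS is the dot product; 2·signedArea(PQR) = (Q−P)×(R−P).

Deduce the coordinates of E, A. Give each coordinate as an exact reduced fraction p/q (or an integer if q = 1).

1. E_x = -13/3  [line 13·x + 12·y + 241/3 = 0 ∩ |EC|² = 277/9]
2. E_y = -2  [line 13·x + 12·y + 241/3 = 0 ∩ |EC|² = 277/9]
   → E = (-13/3, -2)
3. A_x = -5/3  [A is the reflection of D across E]
4. A_y = -9  [A is the reflection of D across E]
   → A = (-5/3, -9)

A = (-5/3, -9)
E = (-13/3, -2)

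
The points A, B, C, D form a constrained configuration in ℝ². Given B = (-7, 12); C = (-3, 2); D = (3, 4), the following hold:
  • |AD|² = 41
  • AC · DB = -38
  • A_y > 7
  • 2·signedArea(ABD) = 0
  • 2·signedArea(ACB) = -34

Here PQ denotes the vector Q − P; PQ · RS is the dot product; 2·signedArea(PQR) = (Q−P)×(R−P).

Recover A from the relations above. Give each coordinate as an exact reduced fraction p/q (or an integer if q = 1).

1. A_x = -2  [2·signedArea(ABD) = 0 ∩ AC · DB = -38]
2. A_y = 8  [2·signedArea(ABD) = 0 ∩ AC · DB = -38]
   → A = (-2, 8)

A = (-2, 8)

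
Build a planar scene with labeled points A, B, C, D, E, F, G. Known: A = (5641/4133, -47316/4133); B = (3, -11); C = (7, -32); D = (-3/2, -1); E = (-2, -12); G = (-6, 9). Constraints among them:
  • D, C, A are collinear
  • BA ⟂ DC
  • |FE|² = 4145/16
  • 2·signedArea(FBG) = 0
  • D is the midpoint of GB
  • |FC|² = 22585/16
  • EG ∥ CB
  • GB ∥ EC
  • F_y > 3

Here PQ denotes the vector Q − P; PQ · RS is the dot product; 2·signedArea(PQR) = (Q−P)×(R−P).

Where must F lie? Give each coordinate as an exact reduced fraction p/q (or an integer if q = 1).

1. F_x = -15/4  [line -20·x + -9·y + -39 = 0 ∩ |FE|² = 4145/16]
2. F_y = 4  [line -20·x + -9·y + -39 = 0 ∩ |FE|² = 4145/16]
   → F = (-15/4, 4)

F = (-15/4, 4)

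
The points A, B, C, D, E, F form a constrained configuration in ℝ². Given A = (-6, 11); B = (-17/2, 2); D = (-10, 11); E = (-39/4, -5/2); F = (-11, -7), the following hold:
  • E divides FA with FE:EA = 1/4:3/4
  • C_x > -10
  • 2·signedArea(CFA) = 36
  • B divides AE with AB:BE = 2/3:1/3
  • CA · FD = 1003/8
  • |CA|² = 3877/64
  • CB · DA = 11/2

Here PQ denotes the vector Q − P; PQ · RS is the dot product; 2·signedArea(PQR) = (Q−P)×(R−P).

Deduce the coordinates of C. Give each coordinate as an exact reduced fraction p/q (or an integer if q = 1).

1. C_x = -79/8  [CB · DA = 11/2 ∩ CA · FD = 1003/8]
2. C_y = 17/4  [CB · DA = 11/2 ∩ CA · FD = 1003/8]
   → C = (-79/8, 17/4)

C = (-79/8, 17/4)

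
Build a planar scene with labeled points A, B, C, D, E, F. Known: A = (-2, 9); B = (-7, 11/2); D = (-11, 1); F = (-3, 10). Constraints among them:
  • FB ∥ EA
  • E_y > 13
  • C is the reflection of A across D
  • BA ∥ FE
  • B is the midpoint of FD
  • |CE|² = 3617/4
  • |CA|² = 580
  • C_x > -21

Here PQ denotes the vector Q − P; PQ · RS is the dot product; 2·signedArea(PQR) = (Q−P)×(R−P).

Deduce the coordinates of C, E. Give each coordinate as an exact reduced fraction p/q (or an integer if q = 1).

1. C_x = -20  [C is the reflection of A across D]
2. C_y = -7  [C is the reflection of A across D]
   → C = (-20, -7)
3. E_x = 2  [FB ∥ EA ∩ BA ∥ FE]
4. E_y = 27/2  [FB ∥ EA ∩ BA ∥ FE]
   → E = (2, 27/2)

C = (-20, -7)
E = (2, 27/2)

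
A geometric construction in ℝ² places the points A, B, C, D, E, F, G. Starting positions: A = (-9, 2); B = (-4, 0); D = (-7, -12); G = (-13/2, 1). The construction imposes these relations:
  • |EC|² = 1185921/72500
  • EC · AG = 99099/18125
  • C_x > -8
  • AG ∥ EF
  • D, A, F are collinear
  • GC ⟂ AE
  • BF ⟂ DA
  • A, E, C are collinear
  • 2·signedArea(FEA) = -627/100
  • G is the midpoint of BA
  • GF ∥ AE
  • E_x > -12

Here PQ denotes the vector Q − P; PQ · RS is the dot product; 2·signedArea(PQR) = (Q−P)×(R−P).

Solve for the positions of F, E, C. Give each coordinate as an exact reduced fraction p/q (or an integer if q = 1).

1. F_x = -431/50  [D, A, F are collinear ∩ BF ⟂ DA]
2. F_y = -33/50  [D, A, F are collinear ∩ BF ⟂ DA]
   → F = (-431/50, -33/50)
3. E_x = -278/25  [AG ∥ EF ∩ GF ∥ AE]
4. E_y = 17/50  [AG ∥ EF ∩ GF ∥ AE]
   → E = (-278/25, 17/50)
5. C_x = -143833/18125  [A, E, C are collinear ∩ GC ⟂ AE]
6. C_y = 51356/18125  [A, E, C are collinear ∩ GC ⟂ AE]
   → C = (-143833/18125, 51356/18125)

C = (-143833/18125, 51356/18125)
E = (-278/25, 17/50)
F = (-431/50, -33/50)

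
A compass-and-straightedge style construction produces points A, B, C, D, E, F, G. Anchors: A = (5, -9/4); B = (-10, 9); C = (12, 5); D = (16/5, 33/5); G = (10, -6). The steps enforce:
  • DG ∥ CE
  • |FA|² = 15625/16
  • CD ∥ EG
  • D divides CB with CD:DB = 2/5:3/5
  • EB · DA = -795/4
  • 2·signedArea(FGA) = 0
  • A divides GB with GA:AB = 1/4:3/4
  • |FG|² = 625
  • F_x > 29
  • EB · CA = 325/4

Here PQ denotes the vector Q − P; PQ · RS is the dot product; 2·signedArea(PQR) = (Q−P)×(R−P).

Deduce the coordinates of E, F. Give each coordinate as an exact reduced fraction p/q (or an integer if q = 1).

E = (94/5, -38/5)
F = (30, -21)

1. E_x = 94/5  [CD ∥ EG ∩ DG ∥ CE]
2. E_y = -38/5  [CD ∥ EG ∩ DG ∥ CE]
   → E = (94/5, -38/5)
3. F_x = 30  [line -15/4·x + -5·y + 15/2 = 0 ∩ |FG|² = 625]
4. F_y = -21  [line -15/4·x + -5·y + 15/2 = 0 ∩ |FG|² = 625]
   → F = (30, -21)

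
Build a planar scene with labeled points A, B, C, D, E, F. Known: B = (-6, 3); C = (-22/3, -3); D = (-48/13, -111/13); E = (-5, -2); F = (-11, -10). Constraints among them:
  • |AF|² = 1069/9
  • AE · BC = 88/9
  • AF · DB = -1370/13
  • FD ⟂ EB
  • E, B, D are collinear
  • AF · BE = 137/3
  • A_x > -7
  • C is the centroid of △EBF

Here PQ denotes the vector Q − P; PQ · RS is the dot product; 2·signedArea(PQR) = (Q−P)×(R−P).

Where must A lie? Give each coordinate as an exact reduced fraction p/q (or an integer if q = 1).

A = (-20/3, 0)

1. A_x = -20/3  [AF · DB = -1370/13 ∩ AE · BC = 88/9]
2. A_y = 0  [AF · DB = -1370/13 ∩ AE · BC = 88/9]
   → A = (-20/3, 0)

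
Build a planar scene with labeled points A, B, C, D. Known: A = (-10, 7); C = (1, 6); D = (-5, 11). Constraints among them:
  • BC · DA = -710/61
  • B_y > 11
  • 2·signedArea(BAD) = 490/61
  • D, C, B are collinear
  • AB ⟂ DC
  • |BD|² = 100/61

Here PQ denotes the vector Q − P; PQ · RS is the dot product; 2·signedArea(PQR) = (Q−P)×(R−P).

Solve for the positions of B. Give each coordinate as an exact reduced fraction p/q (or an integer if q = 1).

1. B_x = -365/61  [D, C, B are collinear ∩ AB ⟂ DC]
2. B_y = 721/61  [D, C, B are collinear ∩ AB ⟂ DC]
   → B = (-365/61, 721/61)

B = (-365/61, 721/61)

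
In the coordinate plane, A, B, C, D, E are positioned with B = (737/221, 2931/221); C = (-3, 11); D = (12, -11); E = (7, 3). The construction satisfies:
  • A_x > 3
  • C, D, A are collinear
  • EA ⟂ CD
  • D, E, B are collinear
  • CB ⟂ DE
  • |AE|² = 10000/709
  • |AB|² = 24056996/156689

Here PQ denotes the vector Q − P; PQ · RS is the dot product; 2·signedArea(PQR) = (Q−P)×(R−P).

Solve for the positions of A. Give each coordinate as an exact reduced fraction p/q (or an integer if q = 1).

1. A_x = 2763/709  [C, D, A are collinear ∩ EA ⟂ CD]
2. A_y = 627/709  [C, D, A are collinear ∩ EA ⟂ CD]
   → A = (2763/709, 627/709)

A = (2763/709, 627/709)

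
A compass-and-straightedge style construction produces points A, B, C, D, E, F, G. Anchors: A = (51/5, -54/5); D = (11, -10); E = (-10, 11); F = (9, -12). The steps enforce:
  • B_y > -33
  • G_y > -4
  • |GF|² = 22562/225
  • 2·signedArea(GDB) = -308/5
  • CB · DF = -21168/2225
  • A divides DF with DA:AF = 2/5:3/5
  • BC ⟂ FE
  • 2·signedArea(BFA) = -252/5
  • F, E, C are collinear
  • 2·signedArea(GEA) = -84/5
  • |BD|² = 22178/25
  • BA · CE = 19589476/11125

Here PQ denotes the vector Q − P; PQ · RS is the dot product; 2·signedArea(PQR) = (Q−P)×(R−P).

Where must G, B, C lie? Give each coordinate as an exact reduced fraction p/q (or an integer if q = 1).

B = (152/5, -163/5)
C = (61844/2225, -77323/2225)
G = (46/15, -59/15)

1. G_x = 46/15  [line 109/5·x + 101/5·y + 63/5 = 0 ∩ |GF|² = 22562/225]
2. G_y = -59/15  [line 109/5·x + 101/5·y + 63/5 = 0 ∩ |GF|² = 22562/225]
   → G = (46/15, -59/15)
3. B_x = 152/5  [2·signedArea(GDB) = -308/5 ∩ 2·signedArea(BFA) = -252/5]
4. B_y = -163/5  [2·signedArea(GDB) = -308/5 ∩ 2·signedArea(BFA) = -252/5]
   → B = (152/5, -163/5)
5. C_x = 61844/2225  [F, E, C are collinear ∩ BC ⟂ FE]
6. C_y = -77323/2225  [F, E, C are collinear ∩ BC ⟂ FE]
   → C = (61844/2225, -77323/2225)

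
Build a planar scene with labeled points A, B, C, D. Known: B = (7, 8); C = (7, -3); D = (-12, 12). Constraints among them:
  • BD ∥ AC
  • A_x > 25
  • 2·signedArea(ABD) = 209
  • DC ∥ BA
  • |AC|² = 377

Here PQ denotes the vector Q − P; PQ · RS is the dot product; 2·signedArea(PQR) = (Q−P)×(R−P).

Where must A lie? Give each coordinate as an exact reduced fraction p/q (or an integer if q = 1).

1. A_x = 26  [BD ∥ AC ∩ DC ∥ BA]
2. A_y = -7  [BD ∥ AC ∩ DC ∥ BA]
   → A = (26, -7)

A = (26, -7)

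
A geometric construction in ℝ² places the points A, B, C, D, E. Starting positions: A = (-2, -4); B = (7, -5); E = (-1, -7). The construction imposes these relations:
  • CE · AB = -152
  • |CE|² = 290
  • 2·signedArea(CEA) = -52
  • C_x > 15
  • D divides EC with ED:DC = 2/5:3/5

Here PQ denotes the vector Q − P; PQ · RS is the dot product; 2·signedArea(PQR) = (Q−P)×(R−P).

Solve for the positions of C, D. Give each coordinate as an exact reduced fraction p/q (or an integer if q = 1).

C = (16, -6)
D = (29/5, -33/5)

1. C_x = 16  [CE · AB = -152 ∩ 2·signedArea(CEA) = -52]
2. C_y = -6  [CE · AB = -152 ∩ 2·signedArea(CEA) = -52]
   → C = (16, -6)
3. D_x = 29/5  [D divides EC with ED:DC = 2/5:3/5]
4. D_y = -33/5  [D divides EC with ED:DC = 2/5:3/5]
   → D = (29/5, -33/5)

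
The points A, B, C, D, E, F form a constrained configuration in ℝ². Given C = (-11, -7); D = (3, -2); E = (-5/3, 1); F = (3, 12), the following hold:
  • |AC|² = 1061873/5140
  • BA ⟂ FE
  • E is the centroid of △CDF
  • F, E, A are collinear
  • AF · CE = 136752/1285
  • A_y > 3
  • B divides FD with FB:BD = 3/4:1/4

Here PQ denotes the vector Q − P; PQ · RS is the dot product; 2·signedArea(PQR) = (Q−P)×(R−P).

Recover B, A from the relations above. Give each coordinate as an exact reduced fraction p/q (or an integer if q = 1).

1. B_x = 3  [B divides FD with FB:BD = 3/4:1/4]
2. B_y = 3/2  [B divides FD with FB:BD = 3/4:1/4]
   → B = (3, 3/2)
3. A_x = -996/1285  [F, E, A are collinear ∩ BA ⟂ FE]
4. A_y = 7971/2570  [F, E, A are collinear ∩ BA ⟂ FE]
   → A = (-996/1285, 7971/2570)

A = (-996/1285, 7971/2570)
B = (3, 3/2)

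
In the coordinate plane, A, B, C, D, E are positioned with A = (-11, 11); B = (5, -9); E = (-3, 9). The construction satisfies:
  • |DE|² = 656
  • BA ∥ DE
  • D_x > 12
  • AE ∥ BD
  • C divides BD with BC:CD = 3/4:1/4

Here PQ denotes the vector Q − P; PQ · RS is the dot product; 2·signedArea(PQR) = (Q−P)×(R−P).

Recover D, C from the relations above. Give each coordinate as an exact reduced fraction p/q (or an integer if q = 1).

C = (11, -21/2)
D = (13, -11)

1. D_x = 13  [BA ∥ DE ∩ AE ∥ BD]
2. D_y = -11  [BA ∥ DE ∩ AE ∥ BD]
   → D = (13, -11)
3. C_x = 11  [C divides BD with BC:CD = 3/4:1/4]
4. C_y = -21/2  [C divides BD with BC:CD = 3/4:1/4]
   → C = (11, -21/2)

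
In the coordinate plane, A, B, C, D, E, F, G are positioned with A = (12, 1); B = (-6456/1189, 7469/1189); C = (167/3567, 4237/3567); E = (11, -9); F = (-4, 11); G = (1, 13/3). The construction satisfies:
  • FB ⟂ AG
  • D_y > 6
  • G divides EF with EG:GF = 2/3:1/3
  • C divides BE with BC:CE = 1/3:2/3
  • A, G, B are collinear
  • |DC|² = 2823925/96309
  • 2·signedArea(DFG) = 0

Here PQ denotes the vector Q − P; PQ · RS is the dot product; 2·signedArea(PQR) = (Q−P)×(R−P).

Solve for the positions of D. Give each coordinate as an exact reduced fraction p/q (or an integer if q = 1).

D = (-2/3, 59/9)

1. D_x = -2/3  [line 20/3·x + 5·y + -85/3 = 0 ∩ |DC|² = 2823925/96309]
2. D_y = 59/9  [line 20/3·x + 5·y + -85/3 = 0 ∩ |DC|² = 2823925/96309]
   → D = (-2/3, 59/9)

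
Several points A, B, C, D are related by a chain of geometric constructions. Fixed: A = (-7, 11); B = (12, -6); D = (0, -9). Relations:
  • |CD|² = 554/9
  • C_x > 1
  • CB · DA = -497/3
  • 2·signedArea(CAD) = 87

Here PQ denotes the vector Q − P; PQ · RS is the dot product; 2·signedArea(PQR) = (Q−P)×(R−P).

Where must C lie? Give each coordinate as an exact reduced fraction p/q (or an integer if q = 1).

1. C_x = 5/3  [CB · DA = -497/3 ∩ 2·signedArea(CAD) = 87]
2. C_y = -4/3  [CB · DA = -497/3 ∩ 2·signedArea(CAD) = 87]
   → C = (5/3, -4/3)

C = (5/3, -4/3)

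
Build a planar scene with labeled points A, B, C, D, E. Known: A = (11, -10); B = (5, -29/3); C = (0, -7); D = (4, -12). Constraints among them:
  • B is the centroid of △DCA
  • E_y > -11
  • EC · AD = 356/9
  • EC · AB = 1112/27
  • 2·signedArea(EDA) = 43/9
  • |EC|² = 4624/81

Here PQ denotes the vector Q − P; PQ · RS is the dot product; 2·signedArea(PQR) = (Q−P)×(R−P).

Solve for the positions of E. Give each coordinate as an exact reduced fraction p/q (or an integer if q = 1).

E = (20/3, -95/9)

1. E_x = 20/3  [EC · AD = 356/9 ∩ EC · AB = 1112/27]
2. E_y = -95/9  [EC · AD = 356/9 ∩ EC · AB = 1112/27]
   → E = (20/3, -95/9)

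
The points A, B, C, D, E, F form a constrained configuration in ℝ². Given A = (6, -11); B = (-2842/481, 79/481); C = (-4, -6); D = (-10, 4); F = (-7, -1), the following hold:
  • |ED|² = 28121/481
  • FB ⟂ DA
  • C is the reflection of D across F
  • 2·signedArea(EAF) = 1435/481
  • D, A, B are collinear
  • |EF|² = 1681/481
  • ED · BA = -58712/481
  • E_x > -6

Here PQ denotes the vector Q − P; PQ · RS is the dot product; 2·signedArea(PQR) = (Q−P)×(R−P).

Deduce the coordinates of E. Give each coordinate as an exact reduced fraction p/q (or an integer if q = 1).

E = (-2711/481, -1096/481)

1. E_x = -2711/481  [2·signedArea(EAF) = 1435/481 ∩ ED · BA = -58712/481]
2. E_y = -1096/481  [2·signedArea(EAF) = 1435/481 ∩ ED · BA = -58712/481]
   → E = (-2711/481, -1096/481)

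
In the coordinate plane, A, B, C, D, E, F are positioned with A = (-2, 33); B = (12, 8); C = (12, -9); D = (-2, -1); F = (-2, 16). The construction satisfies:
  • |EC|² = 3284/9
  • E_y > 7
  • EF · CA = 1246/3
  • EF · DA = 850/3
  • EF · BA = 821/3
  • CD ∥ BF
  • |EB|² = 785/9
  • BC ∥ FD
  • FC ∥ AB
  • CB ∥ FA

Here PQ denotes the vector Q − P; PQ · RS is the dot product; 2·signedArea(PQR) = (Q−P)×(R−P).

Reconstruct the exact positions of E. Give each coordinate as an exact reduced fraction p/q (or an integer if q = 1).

1. E_x = 8/3  [EF · BA = 821/3 ∩ EF · DA = 850/3]
2. E_y = 23/3  [EF · BA = 821/3 ∩ EF · DA = 850/3]
   → E = (8/3, 23/3)

E = (8/3, 23/3)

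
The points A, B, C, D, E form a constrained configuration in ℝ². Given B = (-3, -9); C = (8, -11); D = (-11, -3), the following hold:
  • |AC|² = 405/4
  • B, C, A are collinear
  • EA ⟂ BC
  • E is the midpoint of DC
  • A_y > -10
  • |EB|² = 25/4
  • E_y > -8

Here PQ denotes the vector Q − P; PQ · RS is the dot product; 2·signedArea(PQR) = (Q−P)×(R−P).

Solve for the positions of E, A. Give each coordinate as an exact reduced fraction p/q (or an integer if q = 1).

1. E_x = -3/2  [E is the midpoint of DC]
2. E_y = -7  [E is the midpoint of DC]
   → E = (-3/2, -7)
3. A_x = -19/10  [B, C, A are collinear ∩ EA ⟂ BC]
4. A_y = -46/5  [B, C, A are collinear ∩ EA ⟂ BC]
   → A = (-19/10, -46/5)

A = (-19/10, -46/5)
E = (-3/2, -7)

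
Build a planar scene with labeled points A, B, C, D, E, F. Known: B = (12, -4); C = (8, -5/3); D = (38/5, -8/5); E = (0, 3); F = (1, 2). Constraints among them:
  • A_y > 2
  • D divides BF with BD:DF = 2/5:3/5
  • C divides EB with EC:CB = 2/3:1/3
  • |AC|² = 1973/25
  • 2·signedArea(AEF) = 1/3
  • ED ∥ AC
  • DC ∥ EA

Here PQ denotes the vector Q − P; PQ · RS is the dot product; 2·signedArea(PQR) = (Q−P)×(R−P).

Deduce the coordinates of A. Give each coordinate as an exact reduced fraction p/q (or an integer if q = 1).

1. A_x = 2/5  [ED ∥ AC ∩ DC ∥ EA]
2. A_y = 44/15  [ED ∥ AC ∩ DC ∥ EA]
   → A = (2/5, 44/15)

A = (2/5, 44/15)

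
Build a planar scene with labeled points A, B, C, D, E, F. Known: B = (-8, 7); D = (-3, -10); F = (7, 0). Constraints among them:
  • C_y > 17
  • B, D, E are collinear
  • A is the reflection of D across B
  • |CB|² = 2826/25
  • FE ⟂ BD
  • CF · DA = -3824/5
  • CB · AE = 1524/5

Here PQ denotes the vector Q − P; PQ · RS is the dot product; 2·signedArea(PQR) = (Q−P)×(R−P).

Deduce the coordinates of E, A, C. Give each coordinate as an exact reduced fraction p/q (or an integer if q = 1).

1. E_x = -771/157  [B, D, E are collinear ∩ FE ⟂ BD]
2. E_y = -550/157  [B, D, E are collinear ∩ FE ⟂ BD]
   → E = (-771/157, -550/157)
3. A_x = -13  [A is the reflection of D across B]
4. A_y = 24  [A is the reflection of D across B]
   → A = (-13, 24)
5. C_x = -11  [line 10·x + -34·y + 3474/5 = 0 ∩ |CB|² = 2826/25]
6. C_y = 86/5  [line 10·x + -34·y + 3474/5 = 0 ∩ |CB|² = 2826/25]
   → C = (-11, 86/5)

A = (-13, 24)
C = (-11, 86/5)
E = (-771/157, -550/157)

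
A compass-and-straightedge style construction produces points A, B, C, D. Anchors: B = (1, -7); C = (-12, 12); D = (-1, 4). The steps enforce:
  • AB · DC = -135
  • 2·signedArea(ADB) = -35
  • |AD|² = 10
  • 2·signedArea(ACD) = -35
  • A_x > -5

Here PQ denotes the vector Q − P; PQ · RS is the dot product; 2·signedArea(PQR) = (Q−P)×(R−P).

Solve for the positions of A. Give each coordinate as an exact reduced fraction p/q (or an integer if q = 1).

1. A_x = -4  [2·signedArea(ADB) = -35 ∩ AB · DC = -135]
2. A_y = 3  [2·signedArea(ADB) = -35 ∩ AB · DC = -135]
   → A = (-4, 3)

A = (-4, 3)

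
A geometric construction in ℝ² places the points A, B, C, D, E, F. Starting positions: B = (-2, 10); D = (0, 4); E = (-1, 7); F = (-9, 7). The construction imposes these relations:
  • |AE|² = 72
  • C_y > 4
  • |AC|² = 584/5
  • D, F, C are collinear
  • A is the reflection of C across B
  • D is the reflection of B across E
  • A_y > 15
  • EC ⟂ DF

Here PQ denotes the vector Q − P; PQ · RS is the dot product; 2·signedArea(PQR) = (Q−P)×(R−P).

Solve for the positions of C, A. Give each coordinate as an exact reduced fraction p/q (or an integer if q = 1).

A = (-11/5, 77/5)
C = (-9/5, 23/5)

1. C_x = -9/5  [D, F, C are collinear ∩ EC ⟂ DF]
2. C_y = 23/5  [D, F, C are collinear ∩ EC ⟂ DF]
   → C = (-9/5, 23/5)
3. A_x = -11/5  [A is the reflection of C across B]
4. A_y = 77/5  [A is the reflection of C across B]
   → A = (-11/5, 77/5)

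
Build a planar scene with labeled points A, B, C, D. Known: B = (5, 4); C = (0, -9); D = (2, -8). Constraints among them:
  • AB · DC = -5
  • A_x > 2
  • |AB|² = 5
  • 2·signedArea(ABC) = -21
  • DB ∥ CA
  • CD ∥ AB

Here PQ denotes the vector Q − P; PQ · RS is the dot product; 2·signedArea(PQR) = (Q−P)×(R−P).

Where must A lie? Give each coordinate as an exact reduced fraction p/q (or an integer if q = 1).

A = (3, 3)

1. A_x = 3  [CD ∥ AB ∩ DB ∥ CA]
2. A_y = 3  [CD ∥ AB ∩ DB ∥ CA]
   → A = (3, 3)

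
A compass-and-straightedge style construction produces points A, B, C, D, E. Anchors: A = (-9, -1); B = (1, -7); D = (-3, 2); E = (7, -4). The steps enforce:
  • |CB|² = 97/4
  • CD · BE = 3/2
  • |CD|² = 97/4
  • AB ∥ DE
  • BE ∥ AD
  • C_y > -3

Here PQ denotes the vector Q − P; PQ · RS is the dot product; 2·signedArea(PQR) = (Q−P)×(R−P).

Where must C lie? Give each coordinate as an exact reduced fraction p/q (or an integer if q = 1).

C = (-1, -5/2)

1. C_x = -1  [line -6·x + -3·y + -27/2 = 0 ∩ |CB|² = 97/4]
2. C_y = -5/2  [line -6·x + -3·y + -27/2 = 0 ∩ |CB|² = 97/4]
   → C = (-1, -5/2)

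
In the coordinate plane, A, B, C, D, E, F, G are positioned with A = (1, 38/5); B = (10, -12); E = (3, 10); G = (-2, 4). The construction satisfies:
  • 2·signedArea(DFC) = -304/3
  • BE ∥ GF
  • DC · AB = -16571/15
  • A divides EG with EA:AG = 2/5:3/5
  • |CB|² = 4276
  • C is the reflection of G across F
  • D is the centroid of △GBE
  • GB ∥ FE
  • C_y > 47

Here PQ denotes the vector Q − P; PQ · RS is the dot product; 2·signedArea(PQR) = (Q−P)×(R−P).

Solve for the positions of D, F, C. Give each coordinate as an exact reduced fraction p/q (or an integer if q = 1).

1. D_x = 11/3  [D is the centroid of △GBE]
2. D_y = 2/3  [D is the centroid of △GBE]
   → D = (11/3, 2/3)
3. F_x = -9  [GB ∥ FE ∩ BE ∥ GF]
4. F_y = 26  [GB ∥ FE ∩ BE ∥ GF]
   → F = (-9, 26)
5. C_x = -16  [C is the reflection of G across F]
6. C_y = 48  [C is the reflection of G across F]
   → C = (-16, 48)

C = (-16, 48)
D = (11/3, 2/3)
F = (-9, 26)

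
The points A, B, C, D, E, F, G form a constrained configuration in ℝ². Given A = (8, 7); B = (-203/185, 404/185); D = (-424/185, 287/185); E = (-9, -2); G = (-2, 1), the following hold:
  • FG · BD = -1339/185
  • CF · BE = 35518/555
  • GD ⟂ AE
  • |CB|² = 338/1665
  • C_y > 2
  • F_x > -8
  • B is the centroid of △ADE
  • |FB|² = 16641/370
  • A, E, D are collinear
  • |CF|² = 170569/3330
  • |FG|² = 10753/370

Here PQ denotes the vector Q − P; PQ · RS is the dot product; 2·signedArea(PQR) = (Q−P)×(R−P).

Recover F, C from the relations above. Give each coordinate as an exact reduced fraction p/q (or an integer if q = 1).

C = (-388/555, 443/185)
F = (-2599/370, -353/370)

1. F_x = -2599/370  [line 221/185·x + 117/185·y + 1664/185 = 0 ∩ |FB|² = 16641/370]
2. F_y = -353/370  [line 221/185·x + 117/185·y + 1664/185 = 0 ∩ |FB|² = 16641/370]
   → F = (-2599/370, -353/370)
3. C_x = -388/555  [line 1462/185·x + 774/185·y + -2494/555 = 0 ∩ |CF|² = 170569/3330]
4. C_y = 443/185  [line 1462/185·x + 774/185·y + -2494/555 = 0 ∩ |CF|² = 170569/3330]
   → C = (-388/555, 443/185)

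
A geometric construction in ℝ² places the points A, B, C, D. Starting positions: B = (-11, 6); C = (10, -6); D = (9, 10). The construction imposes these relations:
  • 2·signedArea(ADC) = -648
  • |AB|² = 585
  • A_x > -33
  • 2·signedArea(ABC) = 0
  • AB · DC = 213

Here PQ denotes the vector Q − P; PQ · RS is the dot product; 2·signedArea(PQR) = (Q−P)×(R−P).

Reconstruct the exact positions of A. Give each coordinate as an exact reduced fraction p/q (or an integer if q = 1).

A = (-32, 18)

1. A_x = -32  [2·signedArea(ABC) = 0 ∩ AB · DC = 213]
2. A_y = 18  [2·signedArea(ABC) = 0 ∩ AB · DC = 213]
   → A = (-32, 18)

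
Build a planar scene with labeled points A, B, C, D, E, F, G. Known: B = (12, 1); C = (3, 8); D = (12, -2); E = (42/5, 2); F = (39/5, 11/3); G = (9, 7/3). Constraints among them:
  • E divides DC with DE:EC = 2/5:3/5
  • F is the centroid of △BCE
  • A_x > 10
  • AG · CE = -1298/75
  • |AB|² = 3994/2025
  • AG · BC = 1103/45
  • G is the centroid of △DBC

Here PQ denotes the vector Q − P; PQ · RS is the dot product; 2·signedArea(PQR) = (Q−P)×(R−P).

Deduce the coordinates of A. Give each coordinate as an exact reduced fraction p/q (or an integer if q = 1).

A = (53/5, 8/9)

1. A_x = 53/5  [AG · CE = -1298/75 ∩ AG · BC = 1103/45]
2. A_y = 8/9  [AG · CE = -1298/75 ∩ AG · BC = 1103/45]
   → A = (53/5, 8/9)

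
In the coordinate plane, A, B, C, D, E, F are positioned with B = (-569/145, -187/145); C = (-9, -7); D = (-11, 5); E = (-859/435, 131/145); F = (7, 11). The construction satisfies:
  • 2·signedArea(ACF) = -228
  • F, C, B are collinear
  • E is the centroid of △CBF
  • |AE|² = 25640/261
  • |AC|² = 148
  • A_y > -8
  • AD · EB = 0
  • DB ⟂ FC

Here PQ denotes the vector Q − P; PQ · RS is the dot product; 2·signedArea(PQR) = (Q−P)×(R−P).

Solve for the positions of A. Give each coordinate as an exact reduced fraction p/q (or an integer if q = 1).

1. A_x = 457/145  [AD · EB = 0 ∩ 2·signedArea(ACF) = -228]
2. A_y = -1099/145  [AD · EB = 0 ∩ 2·signedArea(ACF) = -228]
   → A = (457/145, -1099/145)

A = (457/145, -1099/145)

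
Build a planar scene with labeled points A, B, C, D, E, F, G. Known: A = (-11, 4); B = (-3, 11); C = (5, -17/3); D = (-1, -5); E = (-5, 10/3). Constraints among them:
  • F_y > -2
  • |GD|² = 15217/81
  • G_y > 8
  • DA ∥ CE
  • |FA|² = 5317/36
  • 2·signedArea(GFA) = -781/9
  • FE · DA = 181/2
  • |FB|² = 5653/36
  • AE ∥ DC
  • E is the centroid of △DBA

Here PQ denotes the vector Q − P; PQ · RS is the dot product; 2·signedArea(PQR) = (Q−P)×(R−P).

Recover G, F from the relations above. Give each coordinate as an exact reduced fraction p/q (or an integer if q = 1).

F = (0, -7/6)
G = (-11/3, 76/9)

1. F_x = 0  [line 10·x + -9·y + -21/2 = 0 ∩ |FA|² = 5317/36]
2. F_y = -7/6  [line 10·x + -9·y + -21/2 = 0 ∩ |FA|² = 5317/36]
   → F = (0, -7/6)
3. G_x = -11/3  [line -31/6·x + -11·y + 1331/18 = 0 ∩ |GD|² = 15217/81]
4. G_y = 76/9  [line -31/6·x + -11·y + 1331/18 = 0 ∩ |GD|² = 15217/81]
   → G = (-11/3, 76/9)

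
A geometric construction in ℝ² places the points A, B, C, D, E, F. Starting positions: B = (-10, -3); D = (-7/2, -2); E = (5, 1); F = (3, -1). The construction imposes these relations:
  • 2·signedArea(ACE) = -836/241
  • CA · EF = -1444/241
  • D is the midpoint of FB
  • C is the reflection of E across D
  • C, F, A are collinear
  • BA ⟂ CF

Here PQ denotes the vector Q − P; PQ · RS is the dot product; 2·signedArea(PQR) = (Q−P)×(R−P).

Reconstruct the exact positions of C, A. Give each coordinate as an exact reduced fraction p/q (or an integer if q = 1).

A = (-2322/241, -1053/241)
C = (-12, -5)

1. C_x = -12  [C is the reflection of E across D]
2. C_y = -5  [C is the reflection of E across D]
   → C = (-12, -5)
3. A_x = -2322/241  [C, F, A are collinear ∩ BA ⟂ CF]
4. A_y = -1053/241  [C, F, A are collinear ∩ BA ⟂ CF]
   → A = (-2322/241, -1053/241)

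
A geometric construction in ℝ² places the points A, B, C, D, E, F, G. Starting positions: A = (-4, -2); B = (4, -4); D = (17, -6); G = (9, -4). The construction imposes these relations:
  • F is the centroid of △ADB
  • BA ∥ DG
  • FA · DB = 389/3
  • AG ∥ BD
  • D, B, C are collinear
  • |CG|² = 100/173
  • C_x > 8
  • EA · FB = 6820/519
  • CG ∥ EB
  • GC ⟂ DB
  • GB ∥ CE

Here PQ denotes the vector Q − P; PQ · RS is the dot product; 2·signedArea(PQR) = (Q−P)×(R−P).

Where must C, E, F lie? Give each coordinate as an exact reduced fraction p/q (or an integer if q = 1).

1. C_x = 1537/173  [D, B, C are collinear ∩ GC ⟂ DB]
2. C_y = -822/173  [D, B, C are collinear ∩ GC ⟂ DB]
   → C = (1537/173, -822/173)
3. E_x = 672/173  [CG ∥ EB ∩ GB ∥ CE]
4. E_y = -822/173  [CG ∥ EB ∩ GB ∥ CE]
   → E = (672/173, -822/173)
5. F_x = 17/3  [F is the centroid of △ADB]
6. F_y = -4  [F is the centroid of △ADB]
   → F = (17/3, -4)

C = (1537/173, -822/173)
E = (672/173, -822/173)
F = (17/3, -4)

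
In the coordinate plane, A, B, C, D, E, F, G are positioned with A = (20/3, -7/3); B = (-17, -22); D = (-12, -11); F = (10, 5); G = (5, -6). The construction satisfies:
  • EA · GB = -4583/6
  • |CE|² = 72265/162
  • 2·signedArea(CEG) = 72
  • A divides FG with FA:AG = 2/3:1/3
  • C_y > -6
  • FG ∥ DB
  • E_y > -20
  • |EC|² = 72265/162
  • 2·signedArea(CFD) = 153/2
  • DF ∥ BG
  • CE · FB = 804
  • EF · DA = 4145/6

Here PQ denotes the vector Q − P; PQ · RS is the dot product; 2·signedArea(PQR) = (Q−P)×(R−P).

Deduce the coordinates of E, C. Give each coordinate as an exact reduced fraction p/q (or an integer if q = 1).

C = (11/36, -199/36)
E = (-63/4, -77/4)

1. E_x = -63/4  [EF · DA = 4145/6 ∩ EA · GB = -4583/6]
2. E_y = -77/4  [EF · DA = 4145/6 ∩ EA · GB = -4583/6]
   → E = (-63/4, -77/4)
3. C_x = 11/36  [2·signedArea(CEG) = 72 ∩ 2·signedArea(CFD) = 153/2]
4. C_y = -199/36  [2·signedArea(CEG) = 72 ∩ 2·signedArea(CFD) = 153/2]
   → C = (11/36, -199/36)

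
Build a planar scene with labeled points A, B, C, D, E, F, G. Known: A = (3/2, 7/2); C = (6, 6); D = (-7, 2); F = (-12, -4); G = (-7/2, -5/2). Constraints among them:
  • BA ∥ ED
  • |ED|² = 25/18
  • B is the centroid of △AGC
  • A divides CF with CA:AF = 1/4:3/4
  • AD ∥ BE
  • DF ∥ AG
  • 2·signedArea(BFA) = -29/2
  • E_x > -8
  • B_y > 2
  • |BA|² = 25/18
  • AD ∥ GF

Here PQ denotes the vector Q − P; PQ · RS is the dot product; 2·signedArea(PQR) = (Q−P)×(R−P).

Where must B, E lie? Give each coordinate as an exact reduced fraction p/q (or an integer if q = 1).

1. B_x = 4/3  [B is the centroid of △AGC]
2. B_y = 7/3  [B is the centroid of △AGC]
   → B = (4/3, 7/3)
3. E_x = -43/6  [BA ∥ ED ∩ AD ∥ BE]
4. E_y = 5/6  [BA ∥ ED ∩ AD ∥ BE]
   → E = (-43/6, 5/6)

B = (4/3, 7/3)
E = (-43/6, 5/6)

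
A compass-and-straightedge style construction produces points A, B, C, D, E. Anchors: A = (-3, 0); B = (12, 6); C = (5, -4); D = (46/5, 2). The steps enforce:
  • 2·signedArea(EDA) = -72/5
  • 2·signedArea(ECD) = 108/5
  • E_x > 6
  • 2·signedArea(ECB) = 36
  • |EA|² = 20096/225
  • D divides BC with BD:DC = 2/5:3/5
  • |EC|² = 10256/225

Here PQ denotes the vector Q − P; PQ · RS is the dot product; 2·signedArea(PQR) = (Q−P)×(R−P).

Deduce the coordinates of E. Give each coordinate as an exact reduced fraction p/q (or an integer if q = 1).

E = (91/15, 8/3)

1. E_x = 91/15  [2·signedArea(ECD) = 108/5 ∩ 2·signedArea(EDA) = -72/5]
2. E_y = 8/3  [2·signedArea(ECD) = 108/5 ∩ 2·signedArea(EDA) = -72/5]
   → E = (91/15, 8/3)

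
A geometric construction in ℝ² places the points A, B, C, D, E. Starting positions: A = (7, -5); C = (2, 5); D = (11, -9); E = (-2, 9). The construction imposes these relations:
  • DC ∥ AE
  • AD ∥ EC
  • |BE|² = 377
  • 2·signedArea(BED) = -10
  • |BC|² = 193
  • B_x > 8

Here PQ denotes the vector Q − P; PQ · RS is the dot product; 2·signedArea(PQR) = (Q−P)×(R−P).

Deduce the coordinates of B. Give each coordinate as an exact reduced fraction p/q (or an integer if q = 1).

B = (9, -7)

1. B_x = 9  [line 18·x + 13·y + -71 = 0 ∩ |BC|² = 193]
2. B_y = -7  [line 18·x + 13·y + -71 = 0 ∩ |BC|² = 193]
   → B = (9, -7)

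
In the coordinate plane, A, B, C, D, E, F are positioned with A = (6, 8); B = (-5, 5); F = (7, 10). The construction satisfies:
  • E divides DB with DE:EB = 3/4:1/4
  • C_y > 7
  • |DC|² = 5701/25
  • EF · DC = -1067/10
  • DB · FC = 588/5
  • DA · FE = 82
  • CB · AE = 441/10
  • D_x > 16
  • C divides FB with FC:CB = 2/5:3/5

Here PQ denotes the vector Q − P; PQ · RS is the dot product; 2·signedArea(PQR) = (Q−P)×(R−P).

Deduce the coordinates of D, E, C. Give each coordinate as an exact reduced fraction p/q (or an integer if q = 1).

1. C_x = 11/5  [C divides FB with FC:CB = 2/5:3/5]
2. C_y = 8  [C divides FB with FC:CB = 2/5:3/5]
   → C = (11/5, 8)
3. D_x = 17  [line 24/5·x + 2·y + -518/5 = 0 ∩ |DC|² = 5701/25]
4. D_y = 11  [line 24/5·x + 2·y + -518/5 = 0 ∩ |DC|² = 5701/25]
   → D = (17, 11)
5. E_x = 1/2  [E divides DB with DE:EB = 3/4:1/4]
6. E_y = 13/2  [E divides DB with DE:EB = 3/4:1/4]
   → E = (1/2, 13/2)

C = (11/5, 8)
D = (17, 11)
E = (1/2, 13/2)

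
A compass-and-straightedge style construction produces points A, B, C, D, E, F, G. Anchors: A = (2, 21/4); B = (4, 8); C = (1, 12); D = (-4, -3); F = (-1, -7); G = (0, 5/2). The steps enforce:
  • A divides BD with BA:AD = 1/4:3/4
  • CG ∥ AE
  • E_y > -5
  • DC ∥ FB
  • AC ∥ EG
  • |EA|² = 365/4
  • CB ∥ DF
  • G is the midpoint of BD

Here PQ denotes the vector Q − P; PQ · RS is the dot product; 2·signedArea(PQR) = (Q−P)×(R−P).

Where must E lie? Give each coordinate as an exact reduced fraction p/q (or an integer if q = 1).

1. E_x = 1  [AC ∥ EG ∩ CG ∥ AE]
2. E_y = -17/4  [AC ∥ EG ∩ CG ∥ AE]
   → E = (1, -17/4)

E = (1, -17/4)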